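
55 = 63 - 8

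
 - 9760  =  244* (-40 )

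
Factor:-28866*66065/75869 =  - 2^1*3^1*5^1*17^1*73^1*181^1*283^1*75869^(- 1 )=- 1907032290/75869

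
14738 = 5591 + 9147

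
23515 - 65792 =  - 42277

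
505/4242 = 5/42 =0.12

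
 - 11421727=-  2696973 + - 8724754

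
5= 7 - 2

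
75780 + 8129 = 83909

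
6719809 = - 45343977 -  - 52063786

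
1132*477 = 539964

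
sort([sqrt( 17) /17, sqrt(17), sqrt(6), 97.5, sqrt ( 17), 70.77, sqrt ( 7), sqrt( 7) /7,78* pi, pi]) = [sqrt( 17 ) /17, sqrt(7 ) /7, sqrt( 6),sqrt(7),pi, sqrt(17 ), sqrt(17), 70.77, 97.5, 78*pi]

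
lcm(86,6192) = 6192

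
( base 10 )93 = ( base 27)3c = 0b1011101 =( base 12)79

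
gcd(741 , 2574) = 39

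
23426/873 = 23426/873= 26.83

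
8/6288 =1/786 = 0.00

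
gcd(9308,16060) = 4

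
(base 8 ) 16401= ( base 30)87F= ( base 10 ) 7425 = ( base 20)IB5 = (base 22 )f7b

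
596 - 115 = 481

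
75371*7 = 527597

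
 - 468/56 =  - 9+9/14= -8.36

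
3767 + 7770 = 11537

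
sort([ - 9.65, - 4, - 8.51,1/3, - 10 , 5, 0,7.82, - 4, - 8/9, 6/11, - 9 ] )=[ -10, - 9.65,- 9, - 8.51, - 4 ,- 4, -8/9,0,1/3 , 6/11,5,7.82] 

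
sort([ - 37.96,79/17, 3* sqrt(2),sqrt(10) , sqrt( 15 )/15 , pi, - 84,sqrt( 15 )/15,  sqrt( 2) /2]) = [  -  84,-37.96,sqrt( 15)/15, sqrt(15)/15,sqrt( 2 ) /2,pi , sqrt(10 ),3*sqrt( 2),79/17]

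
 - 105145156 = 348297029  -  453442185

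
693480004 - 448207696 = 245272308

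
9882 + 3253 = 13135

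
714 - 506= 208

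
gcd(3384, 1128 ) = 1128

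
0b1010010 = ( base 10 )82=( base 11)75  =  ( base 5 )312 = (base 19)46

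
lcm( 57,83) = 4731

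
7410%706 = 350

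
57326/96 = 597 + 7/48 = 597.15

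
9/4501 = 9/4501 = 0.00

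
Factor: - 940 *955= - 2^2*5^2*47^1 * 191^1 = - 897700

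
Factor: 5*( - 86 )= - 430 = -2^1*5^1*43^1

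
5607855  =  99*56645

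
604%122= 116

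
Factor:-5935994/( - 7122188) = 2^(-1)*19^( - 1)*31^( - 1)*83^1*3023^( - 1)*35759^1 = 2967997/3561094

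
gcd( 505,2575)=5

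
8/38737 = 8/38737 = 0.00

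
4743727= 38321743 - 33578016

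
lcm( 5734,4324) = 263764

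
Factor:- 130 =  - 2^1*5^1*13^1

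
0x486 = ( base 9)1526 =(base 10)1158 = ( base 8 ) 2206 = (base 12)806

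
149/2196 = 149/2196 = 0.07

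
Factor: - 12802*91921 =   -  2^1*37^1*173^1 * 91921^1 = -1176772642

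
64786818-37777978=27008840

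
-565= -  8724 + 8159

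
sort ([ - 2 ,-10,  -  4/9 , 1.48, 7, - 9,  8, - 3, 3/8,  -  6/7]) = [ - 10, - 9, - 3, - 2,-6/7, - 4/9, 3/8, 1.48, 7, 8]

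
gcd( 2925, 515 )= 5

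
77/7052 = 77/7052=0.01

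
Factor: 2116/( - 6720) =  - 529/1680 = -2^(  -  4)*3^(  -  1)*5^( - 1)*7^( - 1 )*23^2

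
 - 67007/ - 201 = 67007/201  =  333.37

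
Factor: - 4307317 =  - 7^1*79^1*7789^1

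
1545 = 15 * 103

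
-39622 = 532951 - 572573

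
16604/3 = 5534 + 2/3 = 5534.67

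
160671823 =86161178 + 74510645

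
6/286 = 3/143= 0.02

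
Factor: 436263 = 3^1*31^1*4691^1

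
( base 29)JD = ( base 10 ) 564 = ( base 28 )k4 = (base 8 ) 1064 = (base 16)234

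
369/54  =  41/6 = 6.83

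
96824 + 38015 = 134839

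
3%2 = 1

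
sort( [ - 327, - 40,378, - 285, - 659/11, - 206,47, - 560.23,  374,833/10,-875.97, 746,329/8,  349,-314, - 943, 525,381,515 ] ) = [ - 943, - 875.97, - 560.23, -327,-314,-285, - 206, - 659/11, - 40,329/8 , 47,833/10,349 , 374, 378,381,515,525,746]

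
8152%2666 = 154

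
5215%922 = 605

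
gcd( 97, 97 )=97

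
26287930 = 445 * 59074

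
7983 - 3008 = 4975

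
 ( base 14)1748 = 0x1054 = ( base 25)6H5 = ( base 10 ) 4180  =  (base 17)e7f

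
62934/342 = 10489/57 = 184.02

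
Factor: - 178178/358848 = -143/288 = - 2^(-5)*3^(-2)*11^1*13^1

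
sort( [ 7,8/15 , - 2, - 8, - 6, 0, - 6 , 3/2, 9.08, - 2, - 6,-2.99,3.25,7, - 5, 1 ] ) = [-8, - 6, -6, - 6 , - 5 , - 2.99  , - 2, - 2,0,  8/15,  1, 3/2, 3.25,7, 7,  9.08 ] 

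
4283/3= 1427 + 2/3 =1427.67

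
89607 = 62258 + 27349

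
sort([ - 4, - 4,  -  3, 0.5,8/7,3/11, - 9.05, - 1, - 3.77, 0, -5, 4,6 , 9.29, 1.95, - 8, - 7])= [ - 9.05, - 8,-7, - 5, - 4,  -  4, - 3.77,  -  3, - 1, 0, 3/11, 0.5, 8/7, 1.95,4,  6, 9.29 ] 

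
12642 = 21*602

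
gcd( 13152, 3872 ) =32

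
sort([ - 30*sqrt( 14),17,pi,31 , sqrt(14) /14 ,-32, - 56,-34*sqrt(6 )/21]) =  [ - 30*sqrt( 14), - 56, - 32,- 34*sqrt( 6 )/21, sqrt(14)/14,  pi, 17, 31 ] 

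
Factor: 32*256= 8192=2^13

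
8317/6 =8317/6 = 1386.17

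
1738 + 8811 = 10549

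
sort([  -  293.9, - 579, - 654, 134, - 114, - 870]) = [ - 870, - 654, - 579, - 293.9,-114, 134 ]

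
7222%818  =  678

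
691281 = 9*76809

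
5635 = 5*1127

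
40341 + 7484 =47825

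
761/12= 63 + 5/12= 63.42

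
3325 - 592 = 2733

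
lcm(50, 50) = 50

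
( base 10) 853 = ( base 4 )31111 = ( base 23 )1E2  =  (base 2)1101010101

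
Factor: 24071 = 24071^1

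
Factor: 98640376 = 2^3*23^1 *229^1 * 2341^1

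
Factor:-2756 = -2^2 * 13^1*53^1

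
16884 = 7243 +9641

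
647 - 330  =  317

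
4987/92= 54 +19/92 = 54.21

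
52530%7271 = 1633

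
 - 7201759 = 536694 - 7738453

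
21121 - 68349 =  - 47228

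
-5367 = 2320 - 7687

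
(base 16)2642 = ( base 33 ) 8wq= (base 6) 113202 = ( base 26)eci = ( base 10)9794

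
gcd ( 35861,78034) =1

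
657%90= 27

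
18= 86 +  - 68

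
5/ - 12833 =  - 5/12833 = - 0.00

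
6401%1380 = 881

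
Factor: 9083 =31^1*293^1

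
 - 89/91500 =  - 1 + 91411/91500 = - 0.00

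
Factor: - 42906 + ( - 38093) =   -  80999  =  - 107^1*757^1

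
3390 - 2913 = 477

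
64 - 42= 22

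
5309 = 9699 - 4390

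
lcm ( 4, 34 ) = 68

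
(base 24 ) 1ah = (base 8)1501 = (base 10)833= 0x341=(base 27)13N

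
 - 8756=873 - 9629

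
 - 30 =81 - 111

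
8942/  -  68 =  - 263/2 = -131.50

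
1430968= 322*4444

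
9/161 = 9/161 = 0.06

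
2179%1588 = 591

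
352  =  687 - 335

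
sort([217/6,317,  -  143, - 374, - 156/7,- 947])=[ - 947, - 374, - 143,-156/7,  217/6,317] 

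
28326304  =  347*81632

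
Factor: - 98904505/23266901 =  - 5^1*41^1*157^1*439^1*3323843^ ( - 1) =- 14129215/3323843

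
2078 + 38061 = 40139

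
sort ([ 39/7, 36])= [ 39/7,36]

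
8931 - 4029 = 4902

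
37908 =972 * 39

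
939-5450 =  - 4511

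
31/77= 31/77  =  0.40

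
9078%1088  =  374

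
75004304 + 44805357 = 119809661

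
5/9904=5/9904 = 0.00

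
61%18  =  7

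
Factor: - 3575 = -5^2*11^1*13^1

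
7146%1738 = 194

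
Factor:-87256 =-2^3*13^1 * 839^1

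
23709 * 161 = 3817149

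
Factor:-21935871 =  - 3^2*97^1*25127^1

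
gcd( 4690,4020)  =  670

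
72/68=1 + 1/17 =1.06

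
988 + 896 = 1884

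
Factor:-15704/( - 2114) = 52/7 = 2^2*7^(  -  1) * 13^1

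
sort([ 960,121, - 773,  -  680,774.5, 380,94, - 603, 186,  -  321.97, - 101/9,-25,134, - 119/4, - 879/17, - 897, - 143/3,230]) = [ - 897, - 773,- 680,-603,- 321.97, - 879/17,  -  143/3,-119/4,-25, - 101/9, 94, 121,134,186,  230  ,  380 , 774.5, 960] 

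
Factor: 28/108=3^(-3 )*7^1 = 7/27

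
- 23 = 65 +-88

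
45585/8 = 45585/8 = 5698.12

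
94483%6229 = 1048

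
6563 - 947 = 5616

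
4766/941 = 4766/941 = 5.06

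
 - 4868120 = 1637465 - 6505585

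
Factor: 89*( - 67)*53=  - 316039=- 53^1*67^1* 89^1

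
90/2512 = 45/1256 = 0.04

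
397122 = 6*66187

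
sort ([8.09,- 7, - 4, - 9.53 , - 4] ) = [ - 9.53, - 7,-4,-4, 8.09 ]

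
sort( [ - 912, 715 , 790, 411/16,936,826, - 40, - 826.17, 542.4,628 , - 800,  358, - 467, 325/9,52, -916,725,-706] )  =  [-916, - 912 , - 826.17, - 800,  -  706, - 467, - 40,  411/16, 325/9, 52, 358,  542.4 , 628, 715, 725, 790, 826,936]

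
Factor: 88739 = 7^2*1811^1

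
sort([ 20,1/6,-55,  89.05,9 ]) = [-55,1/6, 9  ,  20, 89.05] 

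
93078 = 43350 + 49728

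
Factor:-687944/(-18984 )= 3^(- 1 ) * 7^( - 1 )* 761^1=761/21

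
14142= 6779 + 7363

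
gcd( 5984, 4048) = 176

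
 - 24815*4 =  - 99260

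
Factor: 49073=31^1* 1583^1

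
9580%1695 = 1105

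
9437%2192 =669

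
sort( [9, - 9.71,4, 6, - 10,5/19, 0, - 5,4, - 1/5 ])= [- 10, - 9.71, - 5, - 1/5, 0,5/19,  4,4,  6, 9]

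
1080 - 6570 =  - 5490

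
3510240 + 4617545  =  8127785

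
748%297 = 154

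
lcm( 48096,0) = 0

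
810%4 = 2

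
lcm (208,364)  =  1456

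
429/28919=39/2629   =  0.01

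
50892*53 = 2697276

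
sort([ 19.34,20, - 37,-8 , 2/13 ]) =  [ - 37,-8 , 2/13,  19.34 , 20] 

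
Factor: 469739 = 53^1 * 8863^1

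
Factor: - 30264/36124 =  - 7566/9031  =  - 2^1*3^1*11^( - 1 )*13^1*97^1*821^(-1 ) 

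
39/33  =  1+2/11 = 1.18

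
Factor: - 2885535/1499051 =-3^2*5^1*283^( - 1)*5297^( - 1 )*64123^1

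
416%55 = 31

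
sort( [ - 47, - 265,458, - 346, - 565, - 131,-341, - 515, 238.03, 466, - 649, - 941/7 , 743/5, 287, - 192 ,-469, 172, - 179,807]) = [ - 649, - 565,-515 , - 469, - 346, - 341, - 265,-192, - 179, - 941/7, - 131, - 47, 743/5,172,238.03,287, 458,466 , 807 ] 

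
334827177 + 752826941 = 1087654118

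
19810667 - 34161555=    - 14350888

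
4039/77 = 52 + 5/11 = 52.45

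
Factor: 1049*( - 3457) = - 1049^1*3457^1 = - 3626393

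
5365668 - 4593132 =772536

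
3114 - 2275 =839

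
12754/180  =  70 +77/90 = 70.86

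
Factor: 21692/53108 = 29^1*71^(  -  1 ) = 29/71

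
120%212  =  120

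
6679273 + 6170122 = 12849395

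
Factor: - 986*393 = -387498 = - 2^1*3^1*17^1* 29^1*131^1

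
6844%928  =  348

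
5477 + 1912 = 7389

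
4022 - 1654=2368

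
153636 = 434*354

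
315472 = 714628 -399156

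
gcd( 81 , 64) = 1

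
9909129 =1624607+8284522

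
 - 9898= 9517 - 19415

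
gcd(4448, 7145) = 1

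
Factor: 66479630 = 2^1*5^1 *7^1*61^1*15569^1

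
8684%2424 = 1412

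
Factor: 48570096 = 2^4*3^1*173^1*5849^1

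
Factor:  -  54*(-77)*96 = 2^6*3^4*7^1* 11^1=399168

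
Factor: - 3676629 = - 3^1*11^1  *43^1*2591^1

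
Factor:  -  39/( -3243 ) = 13^1*23^( - 1 )*47^(-1) = 13/1081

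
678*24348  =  16507944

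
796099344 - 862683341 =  - 66583997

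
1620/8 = 202+1/2  =  202.50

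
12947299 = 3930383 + 9016916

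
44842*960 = 43048320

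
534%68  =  58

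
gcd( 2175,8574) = 3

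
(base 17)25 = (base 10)39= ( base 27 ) 1c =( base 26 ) 1d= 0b100111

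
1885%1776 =109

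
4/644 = 1/161 = 0.01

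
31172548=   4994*6242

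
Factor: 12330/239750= 3^2*5^ (- 2)*7^( - 1) = 9/175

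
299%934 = 299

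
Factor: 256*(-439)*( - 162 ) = 18206208 = 2^9*3^4*439^1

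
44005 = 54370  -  10365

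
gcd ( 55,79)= 1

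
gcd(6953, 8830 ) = 1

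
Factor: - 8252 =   -  2^2*2063^1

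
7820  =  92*85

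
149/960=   149/960=0.16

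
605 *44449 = 26891645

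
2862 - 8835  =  -5973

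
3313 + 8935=12248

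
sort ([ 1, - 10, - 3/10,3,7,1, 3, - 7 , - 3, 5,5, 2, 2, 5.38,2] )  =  [ - 10, -7, - 3, - 3/10, 1, 1,2 , 2,2,3,3, 5,5 , 5.38,7 ] 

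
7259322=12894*563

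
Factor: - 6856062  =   - 2^1* 3^1*1142677^1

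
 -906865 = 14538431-15445296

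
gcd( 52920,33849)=9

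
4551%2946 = 1605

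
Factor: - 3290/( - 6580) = 2^( - 1 ) = 1/2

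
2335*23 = 53705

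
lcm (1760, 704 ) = 3520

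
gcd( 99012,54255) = 3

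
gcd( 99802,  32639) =1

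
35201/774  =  35201/774 = 45.48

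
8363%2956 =2451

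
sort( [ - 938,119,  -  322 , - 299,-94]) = [ - 938, - 322, - 299, - 94,119]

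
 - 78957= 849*(-93 )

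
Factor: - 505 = -5^1*101^1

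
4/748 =1/187 = 0.01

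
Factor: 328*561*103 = 18952824  =  2^3*3^1*11^1*17^1*41^1*103^1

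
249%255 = 249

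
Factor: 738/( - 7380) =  - 2^ ( - 1 )*5^(-1)=-  1/10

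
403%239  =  164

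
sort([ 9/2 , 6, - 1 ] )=[ - 1, 9/2, 6] 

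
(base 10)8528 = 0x2150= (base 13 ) 3b60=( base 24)EJ8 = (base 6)103252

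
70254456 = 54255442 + 15999014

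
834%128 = 66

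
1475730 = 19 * 77670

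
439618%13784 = 12314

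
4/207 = 4/207 = 0.02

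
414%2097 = 414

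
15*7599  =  113985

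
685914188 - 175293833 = 510620355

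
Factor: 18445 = 5^1*7^1*17^1*31^1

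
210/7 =30 = 30.00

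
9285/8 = 1160 + 5/8 = 1160.62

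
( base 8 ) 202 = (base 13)A0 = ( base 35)3p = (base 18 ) 74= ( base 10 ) 130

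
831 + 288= 1119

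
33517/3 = 11172+1/3 = 11172.33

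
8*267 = 2136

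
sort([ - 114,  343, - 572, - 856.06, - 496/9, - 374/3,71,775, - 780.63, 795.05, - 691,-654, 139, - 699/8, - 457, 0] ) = [ - 856.06, - 780.63,-691,-654, - 572 , - 457, - 374/3,- 114,-699/8,-496/9,0 , 71 , 139, 343, 775,795.05]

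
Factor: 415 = 5^1*83^1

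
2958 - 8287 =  - 5329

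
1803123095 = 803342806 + 999780289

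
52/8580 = 1/165 = 0.01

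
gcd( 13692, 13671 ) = 21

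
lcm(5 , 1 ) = 5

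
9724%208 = 156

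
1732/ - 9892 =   -  433/2473 = - 0.18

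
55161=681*81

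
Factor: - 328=-2^3*41^1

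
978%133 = 47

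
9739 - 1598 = 8141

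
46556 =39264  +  7292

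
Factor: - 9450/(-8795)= 1890/1759 = 2^1*3^3*5^1*7^1*1759^ ( - 1 ) 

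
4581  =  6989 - 2408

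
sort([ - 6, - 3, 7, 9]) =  [ - 6  , - 3, 7, 9 ] 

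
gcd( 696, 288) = 24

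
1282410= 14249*90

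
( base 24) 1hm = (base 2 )1111101110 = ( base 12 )6ba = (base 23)1KH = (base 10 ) 1006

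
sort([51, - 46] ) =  [ - 46,51]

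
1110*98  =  108780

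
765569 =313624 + 451945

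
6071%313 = 124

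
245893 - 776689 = -530796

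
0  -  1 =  - 1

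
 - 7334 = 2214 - 9548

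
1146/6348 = 191/1058= 0.18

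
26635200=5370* 4960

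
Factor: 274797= 3^2*19^1* 1607^1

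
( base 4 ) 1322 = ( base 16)7A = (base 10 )122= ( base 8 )172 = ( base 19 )68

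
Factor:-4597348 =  - 2^2*7^1* 164191^1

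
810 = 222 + 588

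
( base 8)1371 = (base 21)1f5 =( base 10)761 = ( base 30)PB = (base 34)md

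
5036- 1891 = 3145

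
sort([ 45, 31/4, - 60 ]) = [ - 60, 31/4,45] 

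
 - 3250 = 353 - 3603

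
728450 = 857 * 850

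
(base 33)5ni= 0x184E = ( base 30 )6rc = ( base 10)6222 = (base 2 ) 1100001001110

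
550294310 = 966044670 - 415750360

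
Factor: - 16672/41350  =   - 8336/20675 = - 2^4*5^( - 2)*521^1*827^( - 1 )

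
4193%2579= 1614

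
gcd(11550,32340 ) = 2310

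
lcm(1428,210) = 7140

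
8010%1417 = 925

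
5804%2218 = 1368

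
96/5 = 19 + 1/5 = 19.20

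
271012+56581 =327593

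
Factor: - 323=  - 17^1*19^1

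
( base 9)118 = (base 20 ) 4i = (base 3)10122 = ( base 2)1100010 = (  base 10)98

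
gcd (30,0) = 30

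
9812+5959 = 15771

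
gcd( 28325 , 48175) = 25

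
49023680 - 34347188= 14676492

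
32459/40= 32459/40= 811.48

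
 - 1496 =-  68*22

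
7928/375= 7928/375=21.14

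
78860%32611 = 13638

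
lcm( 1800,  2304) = 57600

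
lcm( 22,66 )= 66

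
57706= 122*473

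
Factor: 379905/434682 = 2^( - 1 )*3^ ( - 1 )*5^1*41^ ( - 1) * 43^1 = 215/246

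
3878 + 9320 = 13198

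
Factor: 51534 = 2^1*3^2 * 7^1*409^1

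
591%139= 35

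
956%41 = 13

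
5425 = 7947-2522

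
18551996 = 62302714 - 43750718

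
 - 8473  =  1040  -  9513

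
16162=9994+6168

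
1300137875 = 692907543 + 607230332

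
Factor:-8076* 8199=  - 2^2 * 3^3 * 673^1*911^1 = -66215124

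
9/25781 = 9/25781=0.00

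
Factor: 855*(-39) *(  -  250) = 8336250 = 2^1*3^3*5^4*13^1*19^1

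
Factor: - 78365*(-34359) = 2692543035  =  3^1*5^1*7^1*13^1*881^1*2239^1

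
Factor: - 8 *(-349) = 2^3*349^1 = 2792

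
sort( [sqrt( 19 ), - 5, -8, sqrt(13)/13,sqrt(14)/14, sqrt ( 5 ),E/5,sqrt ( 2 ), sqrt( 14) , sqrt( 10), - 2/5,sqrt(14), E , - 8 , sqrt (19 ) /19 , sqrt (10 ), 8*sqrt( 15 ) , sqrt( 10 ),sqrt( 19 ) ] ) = [ - 8 ,-8, - 5, - 2/5 , sqrt(19 )/19,sqrt(14)/14,  sqrt(13 ) /13,  E/5, sqrt (2), sqrt( 5 ) , E,sqrt ( 10),sqrt(10 ),sqrt(10), sqrt(14 ),sqrt (14 ), sqrt(19 ) , sqrt( 19 ),8*  sqrt (15 )]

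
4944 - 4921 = 23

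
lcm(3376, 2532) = 10128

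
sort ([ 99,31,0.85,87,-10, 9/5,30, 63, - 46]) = [ - 46, - 10 , 0.85,9/5,  30, 31,63,87,99] 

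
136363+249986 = 386349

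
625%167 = 124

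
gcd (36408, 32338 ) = 74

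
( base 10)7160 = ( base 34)66k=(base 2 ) 1101111111000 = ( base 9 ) 10735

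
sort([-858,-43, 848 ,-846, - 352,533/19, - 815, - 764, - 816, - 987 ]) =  [ - 987,-858, - 846,  -  816,  -  815, - 764, - 352, - 43, 533/19, 848 ]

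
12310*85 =1046350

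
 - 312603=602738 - 915341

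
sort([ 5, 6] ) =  [ 5, 6 ] 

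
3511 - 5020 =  - 1509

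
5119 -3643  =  1476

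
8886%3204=2478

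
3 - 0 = 3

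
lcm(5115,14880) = 163680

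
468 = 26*18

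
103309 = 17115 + 86194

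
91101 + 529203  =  620304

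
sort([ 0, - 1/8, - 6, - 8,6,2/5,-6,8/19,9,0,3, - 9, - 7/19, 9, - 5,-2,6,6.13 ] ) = [-9 ,-8, - 6,-6,-5, - 2, - 7/19, - 1/8,0,0 , 2/5,8/19,3,6,6,6.13,9,9] 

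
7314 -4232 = 3082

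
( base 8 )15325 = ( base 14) 2709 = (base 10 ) 6869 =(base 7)26012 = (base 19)100a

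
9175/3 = 3058 + 1/3 = 3058.33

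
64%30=4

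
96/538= 48/269   =  0.18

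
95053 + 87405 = 182458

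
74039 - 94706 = -20667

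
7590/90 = 84 + 1/3 = 84.33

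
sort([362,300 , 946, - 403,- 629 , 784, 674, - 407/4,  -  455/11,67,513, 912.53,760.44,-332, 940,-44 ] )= [- 629, - 403,-332 ,  -  407/4,- 44,  -  455/11, 67,300 , 362,513,674,  760.44,784,912.53,940,946]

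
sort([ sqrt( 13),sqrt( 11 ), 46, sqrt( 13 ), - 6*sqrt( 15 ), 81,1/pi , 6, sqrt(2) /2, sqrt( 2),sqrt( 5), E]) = [ - 6*sqrt(15 ),1/pi,  sqrt( 2)/2,sqrt( 2 ), sqrt( 5 ), E, sqrt( 11),sqrt(13 ), sqrt(13 ), 6, 46, 81]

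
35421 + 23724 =59145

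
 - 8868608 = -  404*21952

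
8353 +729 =9082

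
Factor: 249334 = 2^1 *59^1*2113^1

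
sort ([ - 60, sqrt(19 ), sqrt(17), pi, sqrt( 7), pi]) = [ - 60,  sqrt( 7 ),pi,pi,sqrt(17),sqrt(19 ) ]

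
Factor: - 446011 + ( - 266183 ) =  - 712194 = - 2^1*3^1 * 7^1*31^1 * 547^1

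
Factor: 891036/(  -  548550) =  - 934/575 = - 2^1*5^( - 2 )*23^( - 1 )*467^1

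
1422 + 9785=11207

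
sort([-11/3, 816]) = [-11/3,816]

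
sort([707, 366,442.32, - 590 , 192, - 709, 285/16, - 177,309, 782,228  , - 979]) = [ - 979, - 709, - 590, - 177,285/16, 192,228 , 309,  366, 442.32, 707,  782]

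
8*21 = 168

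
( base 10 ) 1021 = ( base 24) 1ID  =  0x3FD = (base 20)2b1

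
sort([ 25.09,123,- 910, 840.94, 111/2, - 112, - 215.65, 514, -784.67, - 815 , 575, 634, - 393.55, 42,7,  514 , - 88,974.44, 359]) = [ - 910, - 815,-784.67,  -  393.55 ,  -  215.65, - 112, -88, 7,25.09,  42 , 111/2, 123, 359 , 514, 514, 575,634, 840.94, 974.44 ]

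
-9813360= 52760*( - 186)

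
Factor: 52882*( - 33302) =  - 1761076364 = - 2^2*137^1*193^1 * 16651^1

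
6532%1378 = 1020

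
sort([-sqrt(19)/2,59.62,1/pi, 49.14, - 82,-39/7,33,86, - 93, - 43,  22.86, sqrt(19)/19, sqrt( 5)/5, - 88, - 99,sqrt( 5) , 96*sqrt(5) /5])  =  [ - 99, - 93, - 88, - 82, - 43, - 39/7,  -  sqrt(19)/2 , sqrt( 19)/19,1/pi, sqrt(5 ) /5,  sqrt(5),22.86,  33, 96 *sqrt(5)/5,49.14,59.62,  86 ] 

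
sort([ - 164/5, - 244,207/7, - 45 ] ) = [ - 244, - 45, - 164/5,  207/7 ] 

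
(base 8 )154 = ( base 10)108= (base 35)33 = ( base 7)213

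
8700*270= 2349000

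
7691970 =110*69927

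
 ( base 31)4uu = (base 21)aig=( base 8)11304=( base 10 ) 4804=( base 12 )2944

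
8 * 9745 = 77960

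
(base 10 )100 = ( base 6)244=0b1100100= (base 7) 202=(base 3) 10201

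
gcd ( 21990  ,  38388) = 6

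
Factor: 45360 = 2^4 * 3^4 * 5^1*7^1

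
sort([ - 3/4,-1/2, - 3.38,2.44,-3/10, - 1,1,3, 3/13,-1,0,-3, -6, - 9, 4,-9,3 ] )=[ - 9, - 9 , - 6, -3.38, - 3, - 1,-1,-3/4,- 1/2, - 3/10,0,3/13,1,2.44,3,3,4] 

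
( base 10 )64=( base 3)2101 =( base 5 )224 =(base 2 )1000000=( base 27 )2A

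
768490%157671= 137806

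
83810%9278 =308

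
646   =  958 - 312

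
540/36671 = 540/36671=0.01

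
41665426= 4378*9517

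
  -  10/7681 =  - 10/7681=- 0.00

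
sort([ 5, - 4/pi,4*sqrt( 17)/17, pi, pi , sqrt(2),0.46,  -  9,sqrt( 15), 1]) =[ - 9 , - 4/pi,0.46,  4*sqrt( 17)/17,1,sqrt( 2),pi,pi,sqrt( 15 ),5] 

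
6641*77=511357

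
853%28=13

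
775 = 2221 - 1446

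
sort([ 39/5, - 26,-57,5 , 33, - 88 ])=[ - 88, - 57,-26, 5, 39/5,33] 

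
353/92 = 3 + 77/92 = 3.84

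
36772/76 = 483 + 16/19  =  483.84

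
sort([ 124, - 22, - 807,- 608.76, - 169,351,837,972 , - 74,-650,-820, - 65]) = [ - 820, - 807, - 650, - 608.76, - 169,-74 , - 65,-22,  124,351,  837, 972 ] 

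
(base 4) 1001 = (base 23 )2J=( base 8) 101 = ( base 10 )65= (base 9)72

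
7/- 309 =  - 7/309 = - 0.02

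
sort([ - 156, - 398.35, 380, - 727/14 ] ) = [ - 398.35, - 156, - 727/14,380]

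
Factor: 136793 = 29^1*53^1 * 89^1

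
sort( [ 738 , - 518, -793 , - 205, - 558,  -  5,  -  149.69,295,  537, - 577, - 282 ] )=[ - 793,-577 , - 558, - 518,-282, - 205 , - 149.69,-5,295,  537, 738]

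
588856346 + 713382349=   1302238695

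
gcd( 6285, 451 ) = 1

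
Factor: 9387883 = 9387883^1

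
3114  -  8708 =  - 5594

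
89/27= 3+8/27 = 3.30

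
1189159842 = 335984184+853175658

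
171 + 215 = 386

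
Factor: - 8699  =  -8699^1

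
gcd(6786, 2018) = 2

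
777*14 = 10878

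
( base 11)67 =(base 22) 37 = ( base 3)2201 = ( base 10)73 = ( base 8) 111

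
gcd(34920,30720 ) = 120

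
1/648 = 1/648  =  0.00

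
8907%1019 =755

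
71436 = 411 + 71025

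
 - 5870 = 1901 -7771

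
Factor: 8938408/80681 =2^3*80681^( - 1)*1117301^1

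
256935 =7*36705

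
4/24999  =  4/24999 = 0.00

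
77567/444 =77567/444  =  174.70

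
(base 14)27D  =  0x1F7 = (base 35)ed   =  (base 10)503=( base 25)K3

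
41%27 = 14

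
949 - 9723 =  - 8774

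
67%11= 1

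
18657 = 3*6219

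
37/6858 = 37/6858=0.01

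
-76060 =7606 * (-10 )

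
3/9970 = 3/9970 = 0.00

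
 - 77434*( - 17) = 1316378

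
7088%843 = 344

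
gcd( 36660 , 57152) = 188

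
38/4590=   19/2295 = 0.01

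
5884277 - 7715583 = - 1831306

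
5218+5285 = 10503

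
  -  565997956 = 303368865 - 869366821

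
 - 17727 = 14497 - 32224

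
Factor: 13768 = 2^3 * 1721^1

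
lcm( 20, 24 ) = 120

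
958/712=1 + 123/356 =1.35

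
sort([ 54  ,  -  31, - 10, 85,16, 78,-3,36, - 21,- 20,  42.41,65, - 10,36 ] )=[ - 31, - 21,  -  20, - 10, - 10, - 3,16, 36,36, 42.41, 54 , 65,78, 85]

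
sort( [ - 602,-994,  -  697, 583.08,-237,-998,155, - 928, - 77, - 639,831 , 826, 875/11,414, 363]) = [ - 998, - 994, - 928, - 697, - 639, - 602 ,  -  237,-77 , 875/11 , 155,363, 414, 583.08, 826,831 ] 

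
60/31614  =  10/5269 = 0.00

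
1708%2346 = 1708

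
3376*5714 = 19290464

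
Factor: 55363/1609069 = 719/20897 = 719^1*20897^(  -  1)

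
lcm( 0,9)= 0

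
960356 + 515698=1476054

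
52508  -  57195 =  -  4687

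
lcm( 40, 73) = 2920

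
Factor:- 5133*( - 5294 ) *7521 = 204376421142= 2^1 * 3^2*23^1*29^1*59^1*109^1*2647^1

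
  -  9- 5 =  - 14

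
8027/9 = 891 + 8/9 = 891.89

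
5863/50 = 5863/50 = 117.26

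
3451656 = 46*75036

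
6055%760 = 735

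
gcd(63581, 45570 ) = 217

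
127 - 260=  - 133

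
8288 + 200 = 8488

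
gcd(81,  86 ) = 1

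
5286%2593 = 100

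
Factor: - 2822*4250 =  - 11993500=- 2^2*5^3 * 17^2*83^1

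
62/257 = 62/257 = 0.24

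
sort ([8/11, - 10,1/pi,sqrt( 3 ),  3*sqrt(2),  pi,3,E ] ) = [-10,1/pi,8/11,  sqrt(3) , E, 3, pi, 3*sqrt( 2)] 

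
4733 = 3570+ 1163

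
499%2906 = 499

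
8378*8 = 67024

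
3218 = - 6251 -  - 9469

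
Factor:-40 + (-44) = -84 = -  2^2*3^1*7^1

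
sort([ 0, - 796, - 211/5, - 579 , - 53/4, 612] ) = [ - 796,- 579,-211/5, - 53/4, 0, 612] 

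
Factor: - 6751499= -17^1*  311^1 * 1277^1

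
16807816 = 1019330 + 15788486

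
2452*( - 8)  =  -19616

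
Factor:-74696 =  - 2^3*9337^1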